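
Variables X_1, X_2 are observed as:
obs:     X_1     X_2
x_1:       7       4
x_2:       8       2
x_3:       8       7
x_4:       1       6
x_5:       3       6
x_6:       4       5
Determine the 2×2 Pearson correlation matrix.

Step 1 — column means:
  mean(X_1) = (7 + 8 + 8 + 1 + 3 + 4) / 6 = 31/6 = 5.1667
  mean(X_2) = (4 + 2 + 7 + 6 + 6 + 5) / 6 = 30/6 = 5

Step 2 — sample variances and covariances s[i,j] = (1/(n-1)) · Σ_k (x_{k,i} - mean_i) · (x_{k,j} - mean_j), with n-1 = 5:
  s[X_1,X_1] = ((1.8333)·(1.8333) + (2.8333)·(2.8333) + (2.8333)·(2.8333) + (-4.1667)·(-4.1667) + (-2.1667)·(-2.1667) + (-1.1667)·(-1.1667)) / 5 = 42.8333/5 = 8.5667
  s[X_1,X_2] = ((1.8333)·(-1) + (2.8333)·(-3) + (2.8333)·(2) + (-4.1667)·(1) + (-2.1667)·(1) + (-1.1667)·(0)) / 5 = -11/5 = -2.2
  s[X_2,X_2] = ((-1)·(-1) + (-3)·(-3) + (2)·(2) + (1)·(1) + (1)·(1) + (0)·(0)) / 5 = 16/5 = 3.2
  Sample standard deviations s_i = √(s[i,i]):
  s(X_1) = √(8.5667) = 2.9269
  s(X_2) = √(3.2) = 1.7889

Step 3 — r_{ij} = s_{ij} / (s_i · s_j):
  r[X_1,X_1] = 1 (diagonal).
  r[X_1,X_2] = -2.2 / (2.9269 · 1.7889) = -2.2 / 5.2358 = -0.4202
  r[X_2,X_2] = 1 (diagonal).

R is symmetric with unit diagonal. Assembling:

R = [[1, -0.4202],
 [-0.4202, 1]]


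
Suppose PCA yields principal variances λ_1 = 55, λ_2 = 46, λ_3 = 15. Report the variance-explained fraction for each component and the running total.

Step 1 — total variance = trace(Sigma) = Σ λ_i = 55 + 46 + 15 = 116.

Step 2 — fraction explained by component i = λ_i / Σ λ:
  PC1: 55/116 = 0.4741
  PC2: 46/116 = 0.3966
  PC3: 15/116 = 0.1293

Step 3 — cumulative fraction after k components = (λ_1 + ... + λ_k) / Σ λ:
  k = 1: 55/116 = 0.4741
  k = 2: (55 + 46)/116 = 101/116 = 0.8707
  k = 3: (55 + 46 + 15)/116 = 116/116 = 1

Summary (fraction, with percent):

explained: PC1 0.4741 (47.41%), PC2 0.3966 (39.66%), PC3 0.1293 (12.93%);  cumulative: 0.4741, 0.8707, 1


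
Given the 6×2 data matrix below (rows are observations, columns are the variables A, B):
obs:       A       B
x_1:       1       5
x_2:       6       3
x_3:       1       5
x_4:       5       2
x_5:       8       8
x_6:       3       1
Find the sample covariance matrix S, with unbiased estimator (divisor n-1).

Step 1 — column means:
  mean(A) = (1 + 6 + 1 + 5 + 8 + 3) / 6 = 24/6 = 4
  mean(B) = (5 + 3 + 5 + 2 + 8 + 1) / 6 = 24/6 = 4

Step 2 — sample covariance S[i,j] = (1/(n-1)) · Σ_k (x_{k,i} - mean_i) · (x_{k,j} - mean_j), with n-1 = 5.
  S[A,A] = ((-3)·(-3) + (2)·(2) + (-3)·(-3) + (1)·(1) + (4)·(4) + (-1)·(-1)) / 5 = 40/5 = 8
  S[A,B] = ((-3)·(1) + (2)·(-1) + (-3)·(1) + (1)·(-2) + (4)·(4) + (-1)·(-3)) / 5 = 9/5 = 1.8
  S[B,B] = ((1)·(1) + (-1)·(-1) + (1)·(1) + (-2)·(-2) + (4)·(4) + (-3)·(-3)) / 5 = 32/5 = 6.4

S is symmetric (S[j,i] = S[i,j]). Assembling:

S = [[8, 1.8],
 [1.8, 6.4]]


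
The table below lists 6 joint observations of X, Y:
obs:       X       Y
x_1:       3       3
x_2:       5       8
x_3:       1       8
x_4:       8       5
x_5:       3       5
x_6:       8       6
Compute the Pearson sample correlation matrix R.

Step 1 — column means:
  mean(X) = (3 + 5 + 1 + 8 + 3 + 8) / 6 = 28/6 = 4.6667
  mean(Y) = (3 + 8 + 8 + 5 + 5 + 6) / 6 = 35/6 = 5.8333

Step 2 — sample variances and covariances s[i,j] = (1/(n-1)) · Σ_k (x_{k,i} - mean_i) · (x_{k,j} - mean_j), with n-1 = 5:
  s[X,X] = ((-1.6667)·(-1.6667) + (0.3333)·(0.3333) + (-3.6667)·(-3.6667) + (3.3333)·(3.3333) + (-1.6667)·(-1.6667) + (3.3333)·(3.3333)) / 5 = 41.3333/5 = 8.2667
  s[X,Y] = ((-1.6667)·(-2.8333) + (0.3333)·(2.1667) + (-3.6667)·(2.1667) + (3.3333)·(-0.8333) + (-1.6667)·(-0.8333) + (3.3333)·(0.1667)) / 5 = -3.3333/5 = -0.6667
  s[Y,Y] = ((-2.8333)·(-2.8333) + (2.1667)·(2.1667) + (2.1667)·(2.1667) + (-0.8333)·(-0.8333) + (-0.8333)·(-0.8333) + (0.1667)·(0.1667)) / 5 = 18.8333/5 = 3.7667
  Sample standard deviations s_i = √(s[i,i]):
  s(X) = √(8.2667) = 2.8752
  s(Y) = √(3.7667) = 1.9408

Step 3 — r_{ij} = s_{ij} / (s_i · s_j):
  r[X,X] = 1 (diagonal).
  r[X,Y] = -0.6667 / (2.8752 · 1.9408) = -0.6667 / 5.5801 = -0.1195
  r[Y,Y] = 1 (diagonal).

R is symmetric with unit diagonal. Assembling:

R = [[1, -0.1195],
 [-0.1195, 1]]


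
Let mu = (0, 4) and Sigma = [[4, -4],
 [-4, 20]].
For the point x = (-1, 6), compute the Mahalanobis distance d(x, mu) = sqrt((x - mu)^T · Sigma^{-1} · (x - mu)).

Step 1 — centre the observation: (x - mu) = (-1, 2).

Step 2 — invert Sigma. det(Sigma) = 4·20 - (-4)² = 64.
  Sigma^{-1} = (1/det) · [[d, -b], [-b, a]] = [[0.3125, 0.0625],
 [0.0625, 0.0625]].

Step 3 — form the quadratic (x - mu)^T · Sigma^{-1} · (x - mu):
  Sigma^{-1} · (x - mu) = (-0.1875, 0.0625).
  (x - mu)^T · [Sigma^{-1} · (x - mu)] = (-1)·(-0.1875) + (2)·(0.0625) = 0.3125.

Step 4 — take square root: d = √(0.3125) ≈ 0.559.

d(x, mu) = √(0.3125) ≈ 0.559


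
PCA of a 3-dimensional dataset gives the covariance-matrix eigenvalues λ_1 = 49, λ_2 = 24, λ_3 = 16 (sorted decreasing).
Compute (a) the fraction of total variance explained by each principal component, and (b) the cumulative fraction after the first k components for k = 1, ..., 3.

Step 1 — total variance = trace(Sigma) = Σ λ_i = 49 + 24 + 16 = 89.

Step 2 — fraction explained by component i = λ_i / Σ λ:
  PC1: 49/89 = 0.5506
  PC2: 24/89 = 0.2697
  PC3: 16/89 = 0.1798

Step 3 — cumulative fraction after k components = (λ_1 + ... + λ_k) / Σ λ:
  k = 1: 49/89 = 0.5506
  k = 2: (49 + 24)/89 = 73/89 = 0.8202
  k = 3: (49 + 24 + 16)/89 = 89/89 = 1

Summary (fraction, with percent):

explained: PC1 0.5506 (55.06%), PC2 0.2697 (26.97%), PC3 0.1798 (17.98%);  cumulative: 0.5506, 0.8202, 1


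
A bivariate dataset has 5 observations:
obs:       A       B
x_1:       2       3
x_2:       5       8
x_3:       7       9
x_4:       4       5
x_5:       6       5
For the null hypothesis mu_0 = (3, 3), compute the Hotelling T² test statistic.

Step 1 — sample mean vector:
  mean(A) = (2 + 5 + 7 + 4 + 6) / 5 = 24/5 = 4.8
  mean(B) = (3 + 8 + 9 + 5 + 5) / 5 = 30/5 = 6
  x̄ = (4.8, 6),  deviation x̄ - mu_0 = (4.8, 6) - (3, 3) = (1.8, 3).

Step 2 — sample covariance matrix, S[i,j] = (1/(n-1)) · Σ_k (x_{k,i} - mean_i) · (x_{k,j} - mean_j), divisor n-1 = 4:
  S[A,A] = ((-2.8)·(-2.8) + (0.2)·(0.2) + (2.2)·(2.2) + (-0.8)·(-0.8) + (1.2)·(1.2)) / 4 = 14.8/4 = 3.7
  S[A,B] = ((-2.8)·(-3) + (0.2)·(2) + (2.2)·(3) + (-0.8)·(-1) + (1.2)·(-1)) / 4 = 15/4 = 3.75
  S[B,B] = ((-3)·(-3) + (2)·(2) + (3)·(3) + (-1)·(-1) + (-1)·(-1)) / 4 = 24/4 = 6
  S = [[3.7, 3.75],
 [3.75, 6]].

Step 3 — invert S. det(S) = 3.7·6 - (3.75)² = 8.1375.
  S^{-1} = (1/det) · [[d, -b], [-b, a]] = [[0.7373, -0.4608],
 [-0.4608, 0.4547]].

Step 4 — quadratic form (x̄ - mu_0)^T · S^{-1} · (x̄ - mu_0):
  S^{-1} · (x̄ - mu_0) = (-0.0553, 0.5346),
  (x̄ - mu_0)^T · [...] = (1.8)·(-0.0553) + (3)·(0.5346) = 1.5041.

Step 5 — scale by n: T² = 5 · 1.5041 = 7.5207.

T² ≈ 7.5207


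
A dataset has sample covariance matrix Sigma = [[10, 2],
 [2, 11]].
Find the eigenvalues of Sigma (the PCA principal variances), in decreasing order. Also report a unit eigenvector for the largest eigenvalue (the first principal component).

Step 1 — characteristic polynomial of 2×2 Sigma:
  det(Sigma - λI) = λ² - trace · λ + det = 0.
  trace = 10 + 11 = 21, det = 10·11 - (2)² = 106.
Step 2 — discriminant:
  Δ = trace² - 4·det = 441 - 424 = 17.
Step 3 — eigenvalues:
  λ = (trace ± √Δ)/2 = (21 ± 4.1231)/2,
  λ_1 = 12.5616,  λ_2 = 8.4384.

Step 4 — unit eigenvector for λ_1: solve (Sigma - λ_1 I)v = 0. First row:
  (10 - 12.5616)·v_x + (2)·v_y = 0, i.e. (-2.5616)·v_x + (2)·v_y = 0,
  so v ∝ (b, λ_1 - a) = (2, 2.5616) = u.
  ||u|| = √((2)² + (2.5616)²) = √(10.5616) ≈ 3.2499,
  v_1 = u/||u|| ≈ (0.6154, 0.7882) (||v_1|| = 1).

λ_1 = 12.5616,  λ_2 = 8.4384;  v_1 ≈ (0.6154, 0.7882)


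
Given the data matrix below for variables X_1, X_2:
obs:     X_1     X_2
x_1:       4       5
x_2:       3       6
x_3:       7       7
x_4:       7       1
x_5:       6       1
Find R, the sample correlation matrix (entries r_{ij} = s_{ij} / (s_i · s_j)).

Step 1 — column means:
  mean(X_1) = (4 + 3 + 7 + 7 + 6) / 5 = 27/5 = 5.4
  mean(X_2) = (5 + 6 + 7 + 1 + 1) / 5 = 20/5 = 4

Step 2 — sample variances and covariances s[i,j] = (1/(n-1)) · Σ_k (x_{k,i} - mean_i) · (x_{k,j} - mean_j), with n-1 = 4:
  s[X_1,X_1] = ((-1.4)·(-1.4) + (-2.4)·(-2.4) + (1.6)·(1.6) + (1.6)·(1.6) + (0.6)·(0.6)) / 4 = 13.2/4 = 3.3
  s[X_1,X_2] = ((-1.4)·(1) + (-2.4)·(2) + (1.6)·(3) + (1.6)·(-3) + (0.6)·(-3)) / 4 = -8/4 = -2
  s[X_2,X_2] = ((1)·(1) + (2)·(2) + (3)·(3) + (-3)·(-3) + (-3)·(-3)) / 4 = 32/4 = 8
  Sample standard deviations s_i = √(s[i,i]):
  s(X_1) = √(3.3) = 1.8166
  s(X_2) = √(8) = 2.8284

Step 3 — r_{ij} = s_{ij} / (s_i · s_j):
  r[X_1,X_1] = 1 (diagonal).
  r[X_1,X_2] = -2 / (1.8166 · 2.8284) = -2 / 5.1381 = -0.3892
  r[X_2,X_2] = 1 (diagonal).

R is symmetric with unit diagonal. Assembling:

R = [[1, -0.3892],
 [-0.3892, 1]]


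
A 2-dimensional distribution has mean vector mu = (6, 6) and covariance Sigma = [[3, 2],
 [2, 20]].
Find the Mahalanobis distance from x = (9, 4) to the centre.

Step 1 — centre the observation: (x - mu) = (3, -2).

Step 2 — invert Sigma. det(Sigma) = 3·20 - (2)² = 56.
  Sigma^{-1} = (1/det) · [[d, -b], [-b, a]] = [[0.3571, -0.0357],
 [-0.0357, 0.0536]].

Step 3 — form the quadratic (x - mu)^T · Sigma^{-1} · (x - mu):
  Sigma^{-1} · (x - mu) = (1.1429, -0.2143).
  (x - mu)^T · [Sigma^{-1} · (x - mu)] = (3)·(1.1429) + (-2)·(-0.2143) = 3.8571.

Step 4 — take square root: d = √(3.8571) ≈ 1.964.

d(x, mu) = √(3.8571) ≈ 1.964


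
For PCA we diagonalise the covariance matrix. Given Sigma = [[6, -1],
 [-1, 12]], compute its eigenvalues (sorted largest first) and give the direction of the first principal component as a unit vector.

Step 1 — characteristic polynomial of 2×2 Sigma:
  det(Sigma - λI) = λ² - trace · λ + det = 0.
  trace = 6 + 12 = 18, det = 6·12 - (-1)² = 71.
Step 2 — discriminant:
  Δ = trace² - 4·det = 324 - 284 = 40.
Step 3 — eigenvalues:
  λ = (trace ± √Δ)/2 = (18 ± 6.3246)/2,
  λ_1 = 12.1623,  λ_2 = 5.8377.

Step 4 — unit eigenvector for λ_1: solve (Sigma - λ_1 I)v = 0. First row:
  (6 - 12.1623)·v_x + (-1)·v_y = 0, i.e. (-6.1623)·v_x + (-1)·v_y = 0,
  so v ∝ (b, λ_1 - a) = (-1, 6.1623); multiply by -1 so the first entry is positive: u = (1, -6.1623).
  ||u|| = √((1)² + (-6.1623)²) = √(38.9737) ≈ 6.2429,
  v_1 = u/||u|| ≈ (0.1602, -0.9871) (||v_1|| = 1).

λ_1 = 12.1623,  λ_2 = 5.8377;  v_1 ≈ (0.1602, -0.9871)


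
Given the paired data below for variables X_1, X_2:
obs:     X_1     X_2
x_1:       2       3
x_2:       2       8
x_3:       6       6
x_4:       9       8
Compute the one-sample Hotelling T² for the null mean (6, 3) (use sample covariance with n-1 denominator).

Step 1 — sample mean vector:
  mean(X_1) = (2 + 2 + 6 + 9) / 4 = 19/4 = 4.75
  mean(X_2) = (3 + 8 + 6 + 8) / 4 = 25/4 = 6.25
  x̄ = (4.75, 6.25),  deviation x̄ - mu_0 = (4.75, 6.25) - (6, 3) = (-1.25, 3.25).

Step 2 — sample covariance matrix, S[i,j] = (1/(n-1)) · Σ_k (x_{k,i} - mean_i) · (x_{k,j} - mean_j), divisor n-1 = 3:
  S[X_1,X_1] = ((-2.75)·(-2.75) + (-2.75)·(-2.75) + (1.25)·(1.25) + (4.25)·(4.25)) / 3 = 34.75/3 = 11.5833
  S[X_1,X_2] = ((-2.75)·(-3.25) + (-2.75)·(1.75) + (1.25)·(-0.25) + (4.25)·(1.75)) / 3 = 11.25/3 = 3.75
  S[X_2,X_2] = ((-3.25)·(-3.25) + (1.75)·(1.75) + (-0.25)·(-0.25) + (1.75)·(1.75)) / 3 = 16.75/3 = 5.5833
  S = [[11.5833, 3.75],
 [3.75, 5.5833]].

Step 3 — invert S. det(S) = 11.5833·5.5833 - (3.75)² = 50.6111.
  S^{-1} = (1/det) · [[d, -b], [-b, a]] = [[0.1103, -0.0741],
 [-0.0741, 0.2289]].

Step 4 — quadratic form (x̄ - mu_0)^T · S^{-1} · (x̄ - mu_0):
  S^{-1} · (x̄ - mu_0) = (-0.3787, 0.8364),
  (x̄ - mu_0)^T · [...] = (-1.25)·(-0.3787) + (3.25)·(0.8364) = 3.1918.

Step 5 — scale by n: T² = 4 · 3.1918 = 12.7673.

T² ≈ 12.7673


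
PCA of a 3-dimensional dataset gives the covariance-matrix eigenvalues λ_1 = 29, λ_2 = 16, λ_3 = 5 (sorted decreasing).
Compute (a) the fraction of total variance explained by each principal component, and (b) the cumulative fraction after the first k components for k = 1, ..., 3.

Step 1 — total variance = trace(Sigma) = Σ λ_i = 29 + 16 + 5 = 50.

Step 2 — fraction explained by component i = λ_i / Σ λ:
  PC1: 29/50 = 0.58
  PC2: 16/50 = 0.32
  PC3: 5/50 = 0.1

Step 3 — cumulative fraction after k components = (λ_1 + ... + λ_k) / Σ λ:
  k = 1: 29/50 = 0.58
  k = 2: (29 + 16)/50 = 45/50 = 0.9
  k = 3: (29 + 16 + 5)/50 = 50/50 = 1

Summary (fraction, with percent):

explained: PC1 0.58 (58%), PC2 0.32 (32%), PC3 0.1 (10%);  cumulative: 0.58, 0.9, 1


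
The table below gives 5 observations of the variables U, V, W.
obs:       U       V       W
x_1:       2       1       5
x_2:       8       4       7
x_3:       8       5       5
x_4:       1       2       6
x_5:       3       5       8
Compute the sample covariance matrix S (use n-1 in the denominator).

Step 1 — column means:
  mean(U) = (2 + 8 + 8 + 1 + 3) / 5 = 22/5 = 4.4
  mean(V) = (1 + 4 + 5 + 2 + 5) / 5 = 17/5 = 3.4
  mean(W) = (5 + 7 + 5 + 6 + 8) / 5 = 31/5 = 6.2

Step 2 — sample covariance S[i,j] = (1/(n-1)) · Σ_k (x_{k,i} - mean_i) · (x_{k,j} - mean_j), with n-1 = 4.
  S[U,U] = ((-2.4)·(-2.4) + (3.6)·(3.6) + (3.6)·(3.6) + (-3.4)·(-3.4) + (-1.4)·(-1.4)) / 4 = 45.2/4 = 11.3
  S[U,V] = ((-2.4)·(-2.4) + (3.6)·(0.6) + (3.6)·(1.6) + (-3.4)·(-1.4) + (-1.4)·(1.6)) / 4 = 16.2/4 = 4.05
  S[U,W] = ((-2.4)·(-1.2) + (3.6)·(0.8) + (3.6)·(-1.2) + (-3.4)·(-0.2) + (-1.4)·(1.8)) / 4 = -0.4/4 = -0.1
  S[V,V] = ((-2.4)·(-2.4) + (0.6)·(0.6) + (1.6)·(1.6) + (-1.4)·(-1.4) + (1.6)·(1.6)) / 4 = 13.2/4 = 3.3
  S[V,W] = ((-2.4)·(-1.2) + (0.6)·(0.8) + (1.6)·(-1.2) + (-1.4)·(-0.2) + (1.6)·(1.8)) / 4 = 4.6/4 = 1.15
  S[W,W] = ((-1.2)·(-1.2) + (0.8)·(0.8) + (-1.2)·(-1.2) + (-0.2)·(-0.2) + (1.8)·(1.8)) / 4 = 6.8/4 = 1.7

S is symmetric (S[j,i] = S[i,j]). Assembling:

S = [[11.3, 4.05, -0.1],
 [4.05, 3.3, 1.15],
 [-0.1, 1.15, 1.7]]


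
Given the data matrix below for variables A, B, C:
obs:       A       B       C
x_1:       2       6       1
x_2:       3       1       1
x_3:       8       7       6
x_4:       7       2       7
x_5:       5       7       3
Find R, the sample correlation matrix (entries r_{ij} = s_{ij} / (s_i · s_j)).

Step 1 — column means:
  mean(A) = (2 + 3 + 8 + 7 + 5) / 5 = 25/5 = 5
  mean(B) = (6 + 1 + 7 + 2 + 7) / 5 = 23/5 = 4.6
  mean(C) = (1 + 1 + 6 + 7 + 3) / 5 = 18/5 = 3.6

Step 2 — sample variances and covariances s[i,j] = (1/(n-1)) · Σ_k (x_{k,i} - mean_i) · (x_{k,j} - mean_j), with n-1 = 4:
  s[A,A] = ((-3)·(-3) + (-2)·(-2) + (3)·(3) + (2)·(2) + (0)·(0)) / 4 = 26/4 = 6.5
  s[A,B] = ((-3)·(1.4) + (-2)·(-3.6) + (3)·(2.4) + (2)·(-2.6) + (0)·(2.4)) / 4 = 5/4 = 1.25
  s[A,C] = ((-3)·(-2.6) + (-2)·(-2.6) + (3)·(2.4) + (2)·(3.4) + (0)·(-0.6)) / 4 = 27/4 = 6.75
  s[B,B] = ((1.4)·(1.4) + (-3.6)·(-3.6) + (2.4)·(2.4) + (-2.6)·(-2.6) + (2.4)·(2.4)) / 4 = 33.2/4 = 8.3
  s[B,C] = ((1.4)·(-2.6) + (-3.6)·(-2.6) + (2.4)·(2.4) + (-2.6)·(3.4) + (2.4)·(-0.6)) / 4 = 1.2/4 = 0.3
  s[C,C] = ((-2.6)·(-2.6) + (-2.6)·(-2.6) + (2.4)·(2.4) + (3.4)·(3.4) + (-0.6)·(-0.6)) / 4 = 31.2/4 = 7.8
  Sample standard deviations s_i = √(s[i,i]):
  s(A) = √(6.5) = 2.5495
  s(B) = √(8.3) = 2.881
  s(C) = √(7.8) = 2.7928

Step 3 — r_{ij} = s_{ij} / (s_i · s_j):
  r[A,A] = 1 (diagonal).
  r[A,B] = 1.25 / (2.5495 · 2.881) = 1.25 / 7.3451 = 0.1702
  r[A,C] = 6.75 / (2.5495 · 2.7928) = 6.75 / 7.1204 = 0.948
  r[B,B] = 1 (diagonal).
  r[B,C] = 0.3 / (2.881 · 2.7928) = 0.3 / 8.0461 = 0.0373
  r[C,C] = 1 (diagonal).

R is symmetric with unit diagonal. Assembling:

R = [[1, 0.1702, 0.948],
 [0.1702, 1, 0.0373],
 [0.948, 0.0373, 1]]


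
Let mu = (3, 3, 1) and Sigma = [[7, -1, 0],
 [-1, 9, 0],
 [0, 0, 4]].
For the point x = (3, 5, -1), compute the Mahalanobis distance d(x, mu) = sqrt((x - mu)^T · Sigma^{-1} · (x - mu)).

Step 1 — centre the observation: (x - mu) = (0, 2, -2).

Step 2 — invert Sigma (cofactor / det for 3×3, or solve directly):
  Sigma^{-1} = [[0.1452, 0.0161, 0],
 [0.0161, 0.1129, 0],
 [0, 0, 0.25]].

Step 3 — form the quadratic (x - mu)^T · Sigma^{-1} · (x - mu):
  Sigma^{-1} · (x - mu) = (0.0323, 0.2258, -0.5).
  (x - mu)^T · [Sigma^{-1} · (x - mu)] = (0)·(0.0323) + (2)·(0.2258) + (-2)·(-0.5) = 1.4516.

Step 4 — take square root: d = √(1.4516) ≈ 1.2048.

d(x, mu) = √(1.4516) ≈ 1.2048


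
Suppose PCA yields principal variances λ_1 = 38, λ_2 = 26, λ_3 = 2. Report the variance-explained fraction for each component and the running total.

Step 1 — total variance = trace(Sigma) = Σ λ_i = 38 + 26 + 2 = 66.

Step 2 — fraction explained by component i = λ_i / Σ λ:
  PC1: 38/66 = 0.5758
  PC2: 26/66 = 0.3939
  PC3: 2/66 = 0.0303

Step 3 — cumulative fraction after k components = (λ_1 + ... + λ_k) / Σ λ:
  k = 1: 38/66 = 0.5758
  k = 2: (38 + 26)/66 = 64/66 = 0.9697
  k = 3: (38 + 26 + 2)/66 = 66/66 = 1

Summary (fraction, with percent):

explained: PC1 0.5758 (57.58%), PC2 0.3939 (39.39%), PC3 0.0303 (3.03%);  cumulative: 0.5758, 0.9697, 1


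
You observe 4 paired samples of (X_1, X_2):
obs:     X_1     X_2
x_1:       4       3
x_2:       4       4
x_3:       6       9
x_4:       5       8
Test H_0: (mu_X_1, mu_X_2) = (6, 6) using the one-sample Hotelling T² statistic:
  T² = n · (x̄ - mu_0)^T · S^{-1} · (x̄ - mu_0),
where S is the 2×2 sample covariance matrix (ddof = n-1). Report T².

Step 1 — sample mean vector:
  mean(X_1) = (4 + 4 + 6 + 5) / 4 = 19/4 = 4.75
  mean(X_2) = (3 + 4 + 9 + 8) / 4 = 24/4 = 6
  x̄ = (4.75, 6),  deviation x̄ - mu_0 = (4.75, 6) - (6, 6) = (-1.25, 0).

Step 2 — sample covariance matrix, S[i,j] = (1/(n-1)) · Σ_k (x_{k,i} - mean_i) · (x_{k,j} - mean_j), divisor n-1 = 3:
  S[X_1,X_1] = ((-0.75)·(-0.75) + (-0.75)·(-0.75) + (1.25)·(1.25) + (0.25)·(0.25)) / 3 = 2.75/3 = 0.9167
  S[X_1,X_2] = ((-0.75)·(-3) + (-0.75)·(-2) + (1.25)·(3) + (0.25)·(2)) / 3 = 8/3 = 2.6667
  S[X_2,X_2] = ((-3)·(-3) + (-2)·(-2) + (3)·(3) + (2)·(2)) / 3 = 26/3 = 8.6667
  S = [[0.9167, 2.6667],
 [2.6667, 8.6667]].

Step 3 — invert S. det(S) = 0.9167·8.6667 - (2.6667)² = 0.8333.
  S^{-1} = (1/det) · [[d, -b], [-b, a]] = [[10.4, -3.2],
 [-3.2, 1.1]].

Step 4 — quadratic form (x̄ - mu_0)^T · S^{-1} · (x̄ - mu_0):
  S^{-1} · (x̄ - mu_0) = (-13, 4),
  (x̄ - mu_0)^T · [...] = (-1.25)·(-13) + (0)·(4) = 16.25.

Step 5 — scale by n: T² = 4 · 16.25 = 65.

T² ≈ 65


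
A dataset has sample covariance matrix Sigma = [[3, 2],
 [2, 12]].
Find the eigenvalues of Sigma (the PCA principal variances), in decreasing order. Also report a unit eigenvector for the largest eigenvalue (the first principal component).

Step 1 — characteristic polynomial of 2×2 Sigma:
  det(Sigma - λI) = λ² - trace · λ + det = 0.
  trace = 3 + 12 = 15, det = 3·12 - (2)² = 32.
Step 2 — discriminant:
  Δ = trace² - 4·det = 225 - 128 = 97.
Step 3 — eigenvalues:
  λ = (trace ± √Δ)/2 = (15 ± 9.8489)/2,
  λ_1 = 12.4244,  λ_2 = 2.5756.

Step 4 — unit eigenvector for λ_1: solve (Sigma - λ_1 I)v = 0. First row:
  (3 - 12.4244)·v_x + (2)·v_y = 0, i.e. (-9.4244)·v_x + (2)·v_y = 0,
  so v ∝ (b, λ_1 - a) = (2, 9.4244) = u.
  ||u|| = √((2)² + (9.4244)²) = √(92.8199) ≈ 9.6343,
  v_1 = u/||u|| ≈ (0.2076, 0.9782) (||v_1|| = 1).

λ_1 = 12.4244,  λ_2 = 2.5756;  v_1 ≈ (0.2076, 0.9782)


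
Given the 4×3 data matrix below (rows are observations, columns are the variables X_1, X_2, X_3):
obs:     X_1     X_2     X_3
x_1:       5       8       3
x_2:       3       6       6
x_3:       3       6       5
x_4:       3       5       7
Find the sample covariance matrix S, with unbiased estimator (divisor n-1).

Step 1 — column means:
  mean(X_1) = (5 + 3 + 3 + 3) / 4 = 14/4 = 3.5
  mean(X_2) = (8 + 6 + 6 + 5) / 4 = 25/4 = 6.25
  mean(X_3) = (3 + 6 + 5 + 7) / 4 = 21/4 = 5.25

Step 2 — sample covariance S[i,j] = (1/(n-1)) · Σ_k (x_{k,i} - mean_i) · (x_{k,j} - mean_j), with n-1 = 3.
  S[X_1,X_1] = ((1.5)·(1.5) + (-0.5)·(-0.5) + (-0.5)·(-0.5) + (-0.5)·(-0.5)) / 3 = 3/3 = 1
  S[X_1,X_2] = ((1.5)·(1.75) + (-0.5)·(-0.25) + (-0.5)·(-0.25) + (-0.5)·(-1.25)) / 3 = 3.5/3 = 1.1667
  S[X_1,X_3] = ((1.5)·(-2.25) + (-0.5)·(0.75) + (-0.5)·(-0.25) + (-0.5)·(1.75)) / 3 = -4.5/3 = -1.5
  S[X_2,X_2] = ((1.75)·(1.75) + (-0.25)·(-0.25) + (-0.25)·(-0.25) + (-1.25)·(-1.25)) / 3 = 4.75/3 = 1.5833
  S[X_2,X_3] = ((1.75)·(-2.25) + (-0.25)·(0.75) + (-0.25)·(-0.25) + (-1.25)·(1.75)) / 3 = -6.25/3 = -2.0833
  S[X_3,X_3] = ((-2.25)·(-2.25) + (0.75)·(0.75) + (-0.25)·(-0.25) + (1.75)·(1.75)) / 3 = 8.75/3 = 2.9167

S is symmetric (S[j,i] = S[i,j]). Assembling:

S = [[1, 1.1667, -1.5],
 [1.1667, 1.5833, -2.0833],
 [-1.5, -2.0833, 2.9167]]


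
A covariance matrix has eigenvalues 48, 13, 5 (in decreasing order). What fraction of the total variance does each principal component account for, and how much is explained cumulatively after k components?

Step 1 — total variance = trace(Sigma) = Σ λ_i = 48 + 13 + 5 = 66.

Step 2 — fraction explained by component i = λ_i / Σ λ:
  PC1: 48/66 = 0.7273
  PC2: 13/66 = 0.197
  PC3: 5/66 = 0.0758

Step 3 — cumulative fraction after k components = (λ_1 + ... + λ_k) / Σ λ:
  k = 1: 48/66 = 0.7273
  k = 2: (48 + 13)/66 = 61/66 = 0.9242
  k = 3: (48 + 13 + 5)/66 = 66/66 = 1

Summary (fraction, with percent):

explained: PC1 0.7273 (72.73%), PC2 0.197 (19.7%), PC3 0.0758 (7.58%);  cumulative: 0.7273, 0.9242, 1


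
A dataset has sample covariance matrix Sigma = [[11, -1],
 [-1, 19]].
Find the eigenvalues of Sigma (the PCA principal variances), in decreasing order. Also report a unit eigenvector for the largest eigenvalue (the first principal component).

Step 1 — characteristic polynomial of 2×2 Sigma:
  det(Sigma - λI) = λ² - trace · λ + det = 0.
  trace = 11 + 19 = 30, det = 11·19 - (-1)² = 208.
Step 2 — discriminant:
  Δ = trace² - 4·det = 900 - 832 = 68.
Step 3 — eigenvalues:
  λ = (trace ± √Δ)/2 = (30 ± 8.2462)/2,
  λ_1 = 19.1231,  λ_2 = 10.8769.

Step 4 — unit eigenvector for λ_1: solve (Sigma - λ_1 I)v = 0. First row:
  (11 - 19.1231)·v_x + (-1)·v_y = 0, i.e. (-8.1231)·v_x + (-1)·v_y = 0,
  so v ∝ (b, λ_1 - a) = (-1, 8.1231); multiply by -1 so the first entry is positive: u = (1, -8.1231).
  ||u|| = √((1)² + (-8.1231)²) = √(66.9848) ≈ 8.1844,
  v_1 = u/||u|| ≈ (0.1222, -0.9925) (||v_1|| = 1).

λ_1 = 19.1231,  λ_2 = 10.8769;  v_1 ≈ (0.1222, -0.9925)


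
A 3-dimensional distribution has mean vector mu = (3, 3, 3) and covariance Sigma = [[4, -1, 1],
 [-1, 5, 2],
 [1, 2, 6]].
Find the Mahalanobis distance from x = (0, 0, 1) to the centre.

Step 1 — centre the observation: (x - mu) = (-3, -3, -2).

Step 2 — invert Sigma (cofactor / det for 3×3, or solve directly):
  Sigma^{-1} = [[0.2921, 0.0899, -0.0787],
 [0.0899, 0.2584, -0.1011],
 [-0.0787, -0.1011, 0.2135]].

Step 3 — form the quadratic (x - mu)^T · Sigma^{-1} · (x - mu):
  Sigma^{-1} · (x - mu) = (-0.9888, -0.8427, 0.1124).
  (x - mu)^T · [Sigma^{-1} · (x - mu)] = (-3)·(-0.9888) + (-3)·(-0.8427) + (-2)·(0.1124) = 5.2697.

Step 4 — take square root: d = √(5.2697) ≈ 2.2956.

d(x, mu) = √(5.2697) ≈ 2.2956


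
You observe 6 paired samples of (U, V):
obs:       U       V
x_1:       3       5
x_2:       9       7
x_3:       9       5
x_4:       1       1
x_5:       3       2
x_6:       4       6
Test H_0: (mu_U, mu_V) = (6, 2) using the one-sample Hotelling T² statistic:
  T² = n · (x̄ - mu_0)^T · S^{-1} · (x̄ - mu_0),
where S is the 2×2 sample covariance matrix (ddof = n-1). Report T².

Step 1 — sample mean vector:
  mean(U) = (3 + 9 + 9 + 1 + 3 + 4) / 6 = 29/6 = 4.8333
  mean(V) = (5 + 7 + 5 + 1 + 2 + 6) / 6 = 26/6 = 4.3333
  x̄ = (4.8333, 4.3333),  deviation x̄ - mu_0 = (4.8333, 4.3333) - (6, 2) = (-1.1667, 2.3333).

Step 2 — sample covariance matrix, S[i,j] = (1/(n-1)) · Σ_k (x_{k,i} - mean_i) · (x_{k,j} - mean_j), divisor n-1 = 5:
  S[U,U] = ((-1.8333)·(-1.8333) + (4.1667)·(4.1667) + (4.1667)·(4.1667) + (-3.8333)·(-3.8333) + (-1.8333)·(-1.8333) + (-0.8333)·(-0.8333)) / 5 = 56.8333/5 = 11.3667
  S[U,V] = ((-1.8333)·(0.6667) + (4.1667)·(2.6667) + (4.1667)·(0.6667) + (-3.8333)·(-3.3333) + (-1.8333)·(-2.3333) + (-0.8333)·(1.6667)) / 5 = 28.3333/5 = 5.6667
  S[V,V] = ((0.6667)·(0.6667) + (2.6667)·(2.6667) + (0.6667)·(0.6667) + (-3.3333)·(-3.3333) + (-2.3333)·(-2.3333) + (1.6667)·(1.6667)) / 5 = 27.3333/5 = 5.4667
  S = [[11.3667, 5.6667],
 [5.6667, 5.4667]].

Step 3 — invert S. det(S) = 11.3667·5.4667 - (5.6667)² = 30.0267.
  S^{-1} = (1/det) · [[d, -b], [-b, a]] = [[0.1821, -0.1887],
 [-0.1887, 0.3786]].

Step 4 — quadratic form (x̄ - mu_0)^T · S^{-1} · (x̄ - mu_0):
  S^{-1} · (x̄ - mu_0) = (-0.6528, 1.1035),
  (x̄ - mu_0)^T · [...] = (-1.1667)·(-0.6528) + (2.3333)·(1.1035) = 3.3363.

Step 5 — scale by n: T² = 6 · 3.3363 = 20.0178.

T² ≈ 20.0178


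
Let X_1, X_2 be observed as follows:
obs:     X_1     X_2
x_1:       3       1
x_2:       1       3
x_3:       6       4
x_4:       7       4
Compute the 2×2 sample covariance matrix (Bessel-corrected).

Step 1 — column means:
  mean(X_1) = (3 + 1 + 6 + 7) / 4 = 17/4 = 4.25
  mean(X_2) = (1 + 3 + 4 + 4) / 4 = 12/4 = 3

Step 2 — sample covariance S[i,j] = (1/(n-1)) · Σ_k (x_{k,i} - mean_i) · (x_{k,j} - mean_j), with n-1 = 3.
  S[X_1,X_1] = ((-1.25)·(-1.25) + (-3.25)·(-3.25) + (1.75)·(1.75) + (2.75)·(2.75)) / 3 = 22.75/3 = 7.5833
  S[X_1,X_2] = ((-1.25)·(-2) + (-3.25)·(0) + (1.75)·(1) + (2.75)·(1)) / 3 = 7/3 = 2.3333
  S[X_2,X_2] = ((-2)·(-2) + (0)·(0) + (1)·(1) + (1)·(1)) / 3 = 6/3 = 2

S is symmetric (S[j,i] = S[i,j]). Assembling:

S = [[7.5833, 2.3333],
 [2.3333, 2]]


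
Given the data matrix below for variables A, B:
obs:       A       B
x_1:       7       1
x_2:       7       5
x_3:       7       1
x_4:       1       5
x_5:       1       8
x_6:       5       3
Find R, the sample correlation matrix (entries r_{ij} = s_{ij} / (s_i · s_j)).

Step 1 — column means:
  mean(A) = (7 + 7 + 7 + 1 + 1 + 5) / 6 = 28/6 = 4.6667
  mean(B) = (1 + 5 + 1 + 5 + 8 + 3) / 6 = 23/6 = 3.8333

Step 2 — sample variances and covariances s[i,j] = (1/(n-1)) · Σ_k (x_{k,i} - mean_i) · (x_{k,j} - mean_j), with n-1 = 5:
  s[A,A] = ((2.3333)·(2.3333) + (2.3333)·(2.3333) + (2.3333)·(2.3333) + (-3.6667)·(-3.6667) + (-3.6667)·(-3.6667) + (0.3333)·(0.3333)) / 5 = 43.3333/5 = 8.6667
  s[A,B] = ((2.3333)·(-2.8333) + (2.3333)·(1.1667) + (2.3333)·(-2.8333) + (-3.6667)·(1.1667) + (-3.6667)·(4.1667) + (0.3333)·(-0.8333)) / 5 = -30.3333/5 = -6.0667
  s[B,B] = ((-2.8333)·(-2.8333) + (1.1667)·(1.1667) + (-2.8333)·(-2.8333) + (1.1667)·(1.1667) + (4.1667)·(4.1667) + (-0.8333)·(-0.8333)) / 5 = 36.8333/5 = 7.3667
  Sample standard deviations s_i = √(s[i,i]):
  s(A) = √(8.6667) = 2.9439
  s(B) = √(7.3667) = 2.7142

Step 3 — r_{ij} = s_{ij} / (s_i · s_j):
  r[A,A] = 1 (diagonal).
  r[A,B] = -6.0667 / (2.9439 · 2.7142) = -6.0667 / 7.9903 = -0.7593
  r[B,B] = 1 (diagonal).

R is symmetric with unit diagonal. Assembling:

R = [[1, -0.7593],
 [-0.7593, 1]]


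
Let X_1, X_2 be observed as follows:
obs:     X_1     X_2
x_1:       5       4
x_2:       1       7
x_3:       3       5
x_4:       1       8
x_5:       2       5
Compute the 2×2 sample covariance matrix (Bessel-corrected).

Step 1 — column means:
  mean(X_1) = (5 + 1 + 3 + 1 + 2) / 5 = 12/5 = 2.4
  mean(X_2) = (4 + 7 + 5 + 8 + 5) / 5 = 29/5 = 5.8

Step 2 — sample covariance S[i,j] = (1/(n-1)) · Σ_k (x_{k,i} - mean_i) · (x_{k,j} - mean_j), with n-1 = 4.
  S[X_1,X_1] = ((2.6)·(2.6) + (-1.4)·(-1.4) + (0.6)·(0.6) + (-1.4)·(-1.4) + (-0.4)·(-0.4)) / 4 = 11.2/4 = 2.8
  S[X_1,X_2] = ((2.6)·(-1.8) + (-1.4)·(1.2) + (0.6)·(-0.8) + (-1.4)·(2.2) + (-0.4)·(-0.8)) / 4 = -9.6/4 = -2.4
  S[X_2,X_2] = ((-1.8)·(-1.8) + (1.2)·(1.2) + (-0.8)·(-0.8) + (2.2)·(2.2) + (-0.8)·(-0.8)) / 4 = 10.8/4 = 2.7

S is symmetric (S[j,i] = S[i,j]). Assembling:

S = [[2.8, -2.4],
 [-2.4, 2.7]]


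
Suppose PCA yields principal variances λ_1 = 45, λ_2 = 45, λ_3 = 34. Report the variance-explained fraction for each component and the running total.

Step 1 — total variance = trace(Sigma) = Σ λ_i = 45 + 45 + 34 = 124.

Step 2 — fraction explained by component i = λ_i / Σ λ:
  PC1: 45/124 = 0.3629
  PC2: 45/124 = 0.3629
  PC3: 34/124 = 0.2742

Step 3 — cumulative fraction after k components = (λ_1 + ... + λ_k) / Σ λ:
  k = 1: 45/124 = 0.3629
  k = 2: (45 + 45)/124 = 90/124 = 0.7258
  k = 3: (45 + 45 + 34)/124 = 124/124 = 1

Summary (fraction, with percent):

explained: PC1 0.3629 (36.29%), PC2 0.3629 (36.29%), PC3 0.2742 (27.42%);  cumulative: 0.3629, 0.7258, 1


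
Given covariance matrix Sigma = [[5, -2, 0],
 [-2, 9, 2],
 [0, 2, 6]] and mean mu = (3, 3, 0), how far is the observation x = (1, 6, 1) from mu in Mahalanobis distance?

Step 1 — centre the observation: (x - mu) = (-2, 3, 1).

Step 2 — invert Sigma (cofactor / det for 3×3, or solve directly):
  Sigma^{-1} = [[0.2212, 0.0531, -0.0177],
 [0.0531, 0.1327, -0.0442],
 [-0.0177, -0.0442, 0.1814]].

Step 3 — form the quadratic (x - mu)^T · Sigma^{-1} · (x - mu):
  Sigma^{-1} · (x - mu) = (-0.3009, 0.2478, 0.0841).
  (x - mu)^T · [Sigma^{-1} · (x - mu)] = (-2)·(-0.3009) + (3)·(0.2478) + (1)·(0.0841) = 1.4292.

Step 4 — take square root: d = √(1.4292) ≈ 1.1955.

d(x, mu) = √(1.4292) ≈ 1.1955


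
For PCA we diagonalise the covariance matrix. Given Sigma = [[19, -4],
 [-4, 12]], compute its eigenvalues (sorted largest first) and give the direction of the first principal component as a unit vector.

Step 1 — characteristic polynomial of 2×2 Sigma:
  det(Sigma - λI) = λ² - trace · λ + det = 0.
  trace = 19 + 12 = 31, det = 19·12 - (-4)² = 212.
Step 2 — discriminant:
  Δ = trace² - 4·det = 961 - 848 = 113.
Step 3 — eigenvalues:
  λ = (trace ± √Δ)/2 = (31 ± 10.6301)/2,
  λ_1 = 20.8151,  λ_2 = 10.1849.

Step 4 — unit eigenvector for λ_1: solve (Sigma - λ_1 I)v = 0. First row:
  (19 - 20.8151)·v_x + (-4)·v_y = 0, i.e. (-1.8151)·v_x + (-4)·v_y = 0,
  so v ∝ (b, λ_1 - a) = (-4, 1.8151); multiply by -1 so the first entry is positive: u = (4, -1.8151).
  ||u|| = √((4)² + (-1.8151)²) = √(19.2945) ≈ 4.3925,
  v_1 = u/||u|| ≈ (0.9106, -0.4132) (||v_1|| = 1).

λ_1 = 20.8151,  λ_2 = 10.1849;  v_1 ≈ (0.9106, -0.4132)


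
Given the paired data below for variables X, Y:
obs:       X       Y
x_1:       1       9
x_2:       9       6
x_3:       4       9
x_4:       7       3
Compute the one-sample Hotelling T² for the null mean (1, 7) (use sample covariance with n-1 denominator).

Step 1 — sample mean vector:
  mean(X) = (1 + 9 + 4 + 7) / 4 = 21/4 = 5.25
  mean(Y) = (9 + 6 + 9 + 3) / 4 = 27/4 = 6.75
  x̄ = (5.25, 6.75),  deviation x̄ - mu_0 = (5.25, 6.75) - (1, 7) = (4.25, -0.25).

Step 2 — sample covariance matrix, S[i,j] = (1/(n-1)) · Σ_k (x_{k,i} - mean_i) · (x_{k,j} - mean_j), divisor n-1 = 3:
  S[X,X] = ((-4.25)·(-4.25) + (3.75)·(3.75) + (-1.25)·(-1.25) + (1.75)·(1.75)) / 3 = 36.75/3 = 12.25
  S[X,Y] = ((-4.25)·(2.25) + (3.75)·(-0.75) + (-1.25)·(2.25) + (1.75)·(-3.75)) / 3 = -21.75/3 = -7.25
  S[Y,Y] = ((2.25)·(2.25) + (-0.75)·(-0.75) + (2.25)·(2.25) + (-3.75)·(-3.75)) / 3 = 24.75/3 = 8.25
  S = [[12.25, -7.25],
 [-7.25, 8.25]].

Step 3 — invert S. det(S) = 12.25·8.25 - (-7.25)² = 48.5.
  S^{-1} = (1/det) · [[d, -b], [-b, a]] = [[0.1701, 0.1495],
 [0.1495, 0.2526]].

Step 4 — quadratic form (x̄ - mu_0)^T · S^{-1} · (x̄ - mu_0):
  S^{-1} · (x̄ - mu_0) = (0.6856, 0.5722),
  (x̄ - mu_0)^T · [...] = (4.25)·(0.6856) + (-0.25)·(0.5722) = 2.7706.

Step 5 — scale by n: T² = 4 · 2.7706 = 11.0825.

T² ≈ 11.0825


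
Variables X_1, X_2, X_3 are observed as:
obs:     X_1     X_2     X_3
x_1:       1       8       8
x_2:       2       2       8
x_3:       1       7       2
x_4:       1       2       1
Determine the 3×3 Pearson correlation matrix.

Step 1 — column means:
  mean(X_1) = (1 + 2 + 1 + 1) / 4 = 5/4 = 1.25
  mean(X_2) = (8 + 2 + 7 + 2) / 4 = 19/4 = 4.75
  mean(X_3) = (8 + 8 + 2 + 1) / 4 = 19/4 = 4.75

Step 2 — sample variances and covariances s[i,j] = (1/(n-1)) · Σ_k (x_{k,i} - mean_i) · (x_{k,j} - mean_j), with n-1 = 3:
  s[X_1,X_1] = ((-0.25)·(-0.25) + (0.75)·(0.75) + (-0.25)·(-0.25) + (-0.25)·(-0.25)) / 3 = 0.75/3 = 0.25
  s[X_1,X_2] = ((-0.25)·(3.25) + (0.75)·(-2.75) + (-0.25)·(2.25) + (-0.25)·(-2.75)) / 3 = -2.75/3 = -0.9167
  s[X_1,X_3] = ((-0.25)·(3.25) + (0.75)·(3.25) + (-0.25)·(-2.75) + (-0.25)·(-3.75)) / 3 = 3.25/3 = 1.0833
  s[X_2,X_2] = ((3.25)·(3.25) + (-2.75)·(-2.75) + (2.25)·(2.25) + (-2.75)·(-2.75)) / 3 = 30.75/3 = 10.25
  s[X_2,X_3] = ((3.25)·(3.25) + (-2.75)·(3.25) + (2.25)·(-2.75) + (-2.75)·(-3.75)) / 3 = 5.75/3 = 1.9167
  s[X_3,X_3] = ((3.25)·(3.25) + (3.25)·(3.25) + (-2.75)·(-2.75) + (-3.75)·(-3.75)) / 3 = 42.75/3 = 14.25
  Sample standard deviations s_i = √(s[i,i]):
  s(X_1) = √(0.25) = 0.5
  s(X_2) = √(10.25) = 3.2016
  s(X_3) = √(14.25) = 3.7749

Step 3 — r_{ij} = s_{ij} / (s_i · s_j):
  r[X_1,X_1] = 1 (diagonal).
  r[X_1,X_2] = -0.9167 / (0.5 · 3.2016) = -0.9167 / 1.6008 = -0.5726
  r[X_1,X_3] = 1.0833 / (0.5 · 3.7749) = 1.0833 / 1.8875 = 0.574
  r[X_2,X_2] = 1 (diagonal).
  r[X_2,X_3] = 1.9167 / (3.2016 · 3.7749) = 1.9167 / 12.0856 = 0.1586
  r[X_3,X_3] = 1 (diagonal).

R is symmetric with unit diagonal. Assembling:

R = [[1, -0.5726, 0.574],
 [-0.5726, 1, 0.1586],
 [0.574, 0.1586, 1]]


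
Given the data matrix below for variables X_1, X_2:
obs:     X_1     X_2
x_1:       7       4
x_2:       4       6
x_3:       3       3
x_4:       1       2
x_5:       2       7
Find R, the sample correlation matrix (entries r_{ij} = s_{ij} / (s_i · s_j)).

Step 1 — column means:
  mean(X_1) = (7 + 4 + 3 + 1 + 2) / 5 = 17/5 = 3.4
  mean(X_2) = (4 + 6 + 3 + 2 + 7) / 5 = 22/5 = 4.4

Step 2 — sample variances and covariances s[i,j] = (1/(n-1)) · Σ_k (x_{k,i} - mean_i) · (x_{k,j} - mean_j), with n-1 = 4:
  s[X_1,X_1] = ((3.6)·(3.6) + (0.6)·(0.6) + (-0.4)·(-0.4) + (-2.4)·(-2.4) + (-1.4)·(-1.4)) / 4 = 21.2/4 = 5.3
  s[X_1,X_2] = ((3.6)·(-0.4) + (0.6)·(1.6) + (-0.4)·(-1.4) + (-2.4)·(-2.4) + (-1.4)·(2.6)) / 4 = 2.2/4 = 0.55
  s[X_2,X_2] = ((-0.4)·(-0.4) + (1.6)·(1.6) + (-1.4)·(-1.4) + (-2.4)·(-2.4) + (2.6)·(2.6)) / 4 = 17.2/4 = 4.3
  Sample standard deviations s_i = √(s[i,i]):
  s(X_1) = √(5.3) = 2.3022
  s(X_2) = √(4.3) = 2.0736

Step 3 — r_{ij} = s_{ij} / (s_i · s_j):
  r[X_1,X_1] = 1 (diagonal).
  r[X_1,X_2] = 0.55 / (2.3022 · 2.0736) = 0.55 / 4.7739 = 0.1152
  r[X_2,X_2] = 1 (diagonal).

R is symmetric with unit diagonal. Assembling:

R = [[1, 0.1152],
 [0.1152, 1]]


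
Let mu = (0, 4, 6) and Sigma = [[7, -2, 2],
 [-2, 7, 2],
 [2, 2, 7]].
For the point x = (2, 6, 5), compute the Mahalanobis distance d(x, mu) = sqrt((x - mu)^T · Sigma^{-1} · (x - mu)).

Step 1 — centre the observation: (x - mu) = (2, 2, -1).

Step 2 — invert Sigma (cofactor / det for 3×3, or solve directly):
  Sigma^{-1} = [[0.1852, 0.0741, -0.0741],
 [0.0741, 0.1852, -0.0741],
 [-0.0741, -0.0741, 0.1852]].

Step 3 — form the quadratic (x - mu)^T · Sigma^{-1} · (x - mu):
  Sigma^{-1} · (x - mu) = (0.5926, 0.5926, -0.4815).
  (x - mu)^T · [Sigma^{-1} · (x - mu)] = (2)·(0.5926) + (2)·(0.5926) + (-1)·(-0.4815) = 2.8519.

Step 4 — take square root: d = √(2.8519) ≈ 1.6887.

d(x, mu) = √(2.8519) ≈ 1.6887


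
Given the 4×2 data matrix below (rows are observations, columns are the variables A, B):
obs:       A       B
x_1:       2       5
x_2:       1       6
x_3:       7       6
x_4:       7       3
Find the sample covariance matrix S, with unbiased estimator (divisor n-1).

Step 1 — column means:
  mean(A) = (2 + 1 + 7 + 7) / 4 = 17/4 = 4.25
  mean(B) = (5 + 6 + 6 + 3) / 4 = 20/4 = 5

Step 2 — sample covariance S[i,j] = (1/(n-1)) · Σ_k (x_{k,i} - mean_i) · (x_{k,j} - mean_j), with n-1 = 3.
  S[A,A] = ((-2.25)·(-2.25) + (-3.25)·(-3.25) + (2.75)·(2.75) + (2.75)·(2.75)) / 3 = 30.75/3 = 10.25
  S[A,B] = ((-2.25)·(0) + (-3.25)·(1) + (2.75)·(1) + (2.75)·(-2)) / 3 = -6/3 = -2
  S[B,B] = ((0)·(0) + (1)·(1) + (1)·(1) + (-2)·(-2)) / 3 = 6/3 = 2

S is symmetric (S[j,i] = S[i,j]). Assembling:

S = [[10.25, -2],
 [-2, 2]]


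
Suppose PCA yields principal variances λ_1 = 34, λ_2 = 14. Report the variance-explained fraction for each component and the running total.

Step 1 — total variance = trace(Sigma) = Σ λ_i = 34 + 14 = 48.

Step 2 — fraction explained by component i = λ_i / Σ λ:
  PC1: 34/48 = 0.7083
  PC2: 14/48 = 0.2917

Step 3 — cumulative fraction after k components = (λ_1 + ... + λ_k) / Σ λ:
  k = 1: 34/48 = 0.7083
  k = 2: (34 + 14)/48 = 48/48 = 1

Summary (fraction, with percent):

explained: PC1 0.7083 (70.83%), PC2 0.2917 (29.17%);  cumulative: 0.7083, 1


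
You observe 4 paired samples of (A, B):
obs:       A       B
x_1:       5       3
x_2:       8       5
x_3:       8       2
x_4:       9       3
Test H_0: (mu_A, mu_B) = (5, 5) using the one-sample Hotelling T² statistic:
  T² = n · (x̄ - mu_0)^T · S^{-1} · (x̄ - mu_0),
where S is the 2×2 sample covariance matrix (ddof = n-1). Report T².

Step 1 — sample mean vector:
  mean(A) = (5 + 8 + 8 + 9) / 4 = 30/4 = 7.5
  mean(B) = (3 + 5 + 2 + 3) / 4 = 13/4 = 3.25
  x̄ = (7.5, 3.25),  deviation x̄ - mu_0 = (7.5, 3.25) - (5, 5) = (2.5, -1.75).

Step 2 — sample covariance matrix, S[i,j] = (1/(n-1)) · Σ_k (x_{k,i} - mean_i) · (x_{k,j} - mean_j), divisor n-1 = 3:
  S[A,A] = ((-2.5)·(-2.5) + (0.5)·(0.5) + (0.5)·(0.5) + (1.5)·(1.5)) / 3 = 9/3 = 3
  S[A,B] = ((-2.5)·(-0.25) + (0.5)·(1.75) + (0.5)·(-1.25) + (1.5)·(-0.25)) / 3 = 0.5/3 = 0.1667
  S[B,B] = ((-0.25)·(-0.25) + (1.75)·(1.75) + (-1.25)·(-1.25) + (-0.25)·(-0.25)) / 3 = 4.75/3 = 1.5833
  S = [[3, 0.1667],
 [0.1667, 1.5833]].

Step 3 — invert S. det(S) = 3·1.5833 - (0.1667)² = 4.7222.
  S^{-1} = (1/det) · [[d, -b], [-b, a]] = [[0.3353, -0.0353],
 [-0.0353, 0.6353]].

Step 4 — quadratic form (x̄ - mu_0)^T · S^{-1} · (x̄ - mu_0):
  S^{-1} · (x̄ - mu_0) = (0.9, -1.2),
  (x̄ - mu_0)^T · [...] = (2.5)·(0.9) + (-1.75)·(-1.2) = 4.35.

Step 5 — scale by n: T² = 4 · 4.35 = 17.4.

T² ≈ 17.4


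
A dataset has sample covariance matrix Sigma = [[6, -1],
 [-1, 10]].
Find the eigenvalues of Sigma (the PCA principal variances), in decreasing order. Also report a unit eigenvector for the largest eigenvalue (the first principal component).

Step 1 — characteristic polynomial of 2×2 Sigma:
  det(Sigma - λI) = λ² - trace · λ + det = 0.
  trace = 6 + 10 = 16, det = 6·10 - (-1)² = 59.
Step 2 — discriminant:
  Δ = trace² - 4·det = 256 - 236 = 20.
Step 3 — eigenvalues:
  λ = (trace ± √Δ)/2 = (16 ± 4.4721)/2,
  λ_1 = 10.2361,  λ_2 = 5.7639.

Step 4 — unit eigenvector for λ_1: solve (Sigma - λ_1 I)v = 0. First row:
  (6 - 10.2361)·v_x + (-1)·v_y = 0, i.e. (-4.2361)·v_x + (-1)·v_y = 0,
  so v ∝ (b, λ_1 - a) = (-1, 4.2361); multiply by -1 so the first entry is positive: u = (1, -4.2361).
  ||u|| = √((1)² + (-4.2361)²) = √(18.9443) ≈ 4.3525,
  v_1 = u/||u|| ≈ (0.2298, -0.9732) (||v_1|| = 1).

λ_1 = 10.2361,  λ_2 = 5.7639;  v_1 ≈ (0.2298, -0.9732)


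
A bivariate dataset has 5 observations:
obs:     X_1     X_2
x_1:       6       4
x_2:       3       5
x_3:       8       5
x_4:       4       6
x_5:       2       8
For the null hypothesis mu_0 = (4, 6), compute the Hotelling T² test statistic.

Step 1 — sample mean vector:
  mean(X_1) = (6 + 3 + 8 + 4 + 2) / 5 = 23/5 = 4.6
  mean(X_2) = (4 + 5 + 5 + 6 + 8) / 5 = 28/5 = 5.6
  x̄ = (4.6, 5.6),  deviation x̄ - mu_0 = (4.6, 5.6) - (4, 6) = (0.6, -0.4).

Step 2 — sample covariance matrix, S[i,j] = (1/(n-1)) · Σ_k (x_{k,i} - mean_i) · (x_{k,j} - mean_j), divisor n-1 = 4:
  S[X_1,X_1] = ((1.4)·(1.4) + (-1.6)·(-1.6) + (3.4)·(3.4) + (-0.6)·(-0.6) + (-2.6)·(-2.6)) / 4 = 23.2/4 = 5.8
  S[X_1,X_2] = ((1.4)·(-1.6) + (-1.6)·(-0.6) + (3.4)·(-0.6) + (-0.6)·(0.4) + (-2.6)·(2.4)) / 4 = -9.8/4 = -2.45
  S[X_2,X_2] = ((-1.6)·(-1.6) + (-0.6)·(-0.6) + (-0.6)·(-0.6) + (0.4)·(0.4) + (2.4)·(2.4)) / 4 = 9.2/4 = 2.3
  S = [[5.8, -2.45],
 [-2.45, 2.3]].

Step 3 — invert S. det(S) = 5.8·2.3 - (-2.45)² = 7.3375.
  S^{-1} = (1/det) · [[d, -b], [-b, a]] = [[0.3135, 0.3339],
 [0.3339, 0.7905]].

Step 4 — quadratic form (x̄ - mu_0)^T · S^{-1} · (x̄ - mu_0):
  S^{-1} · (x̄ - mu_0) = (0.0545, -0.1158),
  (x̄ - mu_0)^T · [...] = (0.6)·(0.0545) + (-0.4)·(-0.1158) = 0.079.

Step 5 — scale by n: T² = 5 · 0.079 = 0.3952.

T² ≈ 0.3952
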